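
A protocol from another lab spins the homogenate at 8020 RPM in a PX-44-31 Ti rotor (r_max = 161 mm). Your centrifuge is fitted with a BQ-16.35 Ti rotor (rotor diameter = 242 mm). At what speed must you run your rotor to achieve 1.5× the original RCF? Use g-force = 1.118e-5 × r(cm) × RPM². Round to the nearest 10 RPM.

≈ 11330 RPM

Original rotor: r = 161 mm = 16.1 cm
RCF = 1.118 × 10⁻⁵ × r × N²
RCF_original = 1.118 × 10⁻⁵ × 16.1 × (8020)² = 1.118 × 10⁻⁵ × 16.1 × 64,320,400 ≈ 11,577.5 × g
Target RCF = 1.5 × 11,577.5 ≈ 17,366.2 × g
Your rotor: r = 242 mm / 2 = 121 mm = 12.1 cm
17,366.2 = 1.118 × 10⁻⁵ × 12.1 × N²
N² = 17,366.2 / (13.5278 × 10⁻⁵) = 128,374,163
N ≈ √128,374,163 ≈ 11,330.2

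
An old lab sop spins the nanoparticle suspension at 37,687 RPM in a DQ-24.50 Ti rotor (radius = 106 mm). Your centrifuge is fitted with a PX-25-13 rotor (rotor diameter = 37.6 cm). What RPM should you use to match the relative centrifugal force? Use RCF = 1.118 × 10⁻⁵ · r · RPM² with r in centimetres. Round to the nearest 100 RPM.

Original rotor: r = 106 mm = 10.6 cm
RCF_original = 1.118 × 10⁻⁵ × 10.6 × (37687)² = 1.118 × 10⁻⁵ × 10.6 × 1,420,309,969 ≈ 168,318.1 × g
Your rotor: r = 37.6 / 2 = 18.8 cm
168,318.1 = 1.118 × 10⁻⁵ × 18.8 × N²
N² = 168,318.1 / (21.0184 × 10⁻⁵) = 800,813,097
N ≈ √800,813,097 ≈ 28,298.6

28300 RPM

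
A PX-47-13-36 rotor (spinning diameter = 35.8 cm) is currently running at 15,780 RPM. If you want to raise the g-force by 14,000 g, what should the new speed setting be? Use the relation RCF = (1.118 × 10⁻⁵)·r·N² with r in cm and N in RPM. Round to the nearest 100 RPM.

r = 35.8 / 2 = 17.9 cm
Current RCF = 1.118 × 10⁻⁵ × 17.9 × (15780)² = 1.118 × 10⁻⁵ × 17.9 × 249,008,400 ≈ 49,832.1 × g
Target RCF = 49,832.1 + 14,000 = 63,832.1 × g
N² = 63,832.1 / (20.0122 × 10⁻⁵) = 318,965,931
N ≈ √318,965,931 ≈ 17,859.6

N₂ ≈ 17900 RPM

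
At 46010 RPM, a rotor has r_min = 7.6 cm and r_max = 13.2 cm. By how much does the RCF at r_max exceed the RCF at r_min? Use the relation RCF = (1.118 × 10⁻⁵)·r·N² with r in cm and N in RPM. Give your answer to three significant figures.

ΔRCF = 1.118 × 10⁻⁵ × (r_max − r_min) × N² = 1.118 × 10⁻⁵ × 5.6 × 2,116,920,100 ≈ 132,536.1

ΔRCF ≈ 133000 ×g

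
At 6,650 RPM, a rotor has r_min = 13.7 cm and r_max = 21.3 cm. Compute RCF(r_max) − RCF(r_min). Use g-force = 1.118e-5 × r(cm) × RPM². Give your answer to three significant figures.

ΔRCF = 1.118 × 10⁻⁵ × (r_max − r_min) × N² = 1.118 × 10⁻⁵ × 7.6 × 44,222,500 ≈ 3,757.5

3760 × g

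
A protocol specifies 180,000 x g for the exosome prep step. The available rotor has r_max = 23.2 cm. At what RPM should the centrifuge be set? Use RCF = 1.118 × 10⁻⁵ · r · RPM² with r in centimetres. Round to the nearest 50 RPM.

N ≈ 26350 RPM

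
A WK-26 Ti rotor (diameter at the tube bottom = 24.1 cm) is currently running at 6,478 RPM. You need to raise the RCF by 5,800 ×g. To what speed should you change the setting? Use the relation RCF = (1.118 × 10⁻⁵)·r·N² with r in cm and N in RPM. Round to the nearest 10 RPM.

r = 24.1 / 2 = 12.05 cm
Current RCF = 1.118 × 10⁻⁵ × 12.05 × (6478)² = 1.118 × 10⁻⁵ × 12.05 × 41,964,484 ≈ 5,653.4 × g
Target RCF = 5,653.4 + 5,800 = 11,453.4 × g
N² = 11,453.4 / (13.4719 × 10⁻⁵) = 85,016,961
N ≈ √85,016,961 ≈ 9,220.5

≈ 9220 RPM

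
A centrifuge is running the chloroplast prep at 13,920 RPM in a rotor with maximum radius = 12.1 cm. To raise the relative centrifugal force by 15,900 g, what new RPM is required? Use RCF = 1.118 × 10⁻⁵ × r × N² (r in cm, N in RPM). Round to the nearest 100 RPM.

≈ 17600 RPM

Current RCF = 1.118 × 10⁻⁵ × 12.1 × (13920)² = 1.118 × 10⁻⁵ × 12.1 × 193,766,400 ≈ 26,212.3 × g
Target RCF = 26,212.3 + 15,900 = 42,112.3 × g
N² = 42,112.3 / (13.5278 × 10⁻⁵) = 311,301,912
N ≈ √311,301,912 ≈ 17,643.7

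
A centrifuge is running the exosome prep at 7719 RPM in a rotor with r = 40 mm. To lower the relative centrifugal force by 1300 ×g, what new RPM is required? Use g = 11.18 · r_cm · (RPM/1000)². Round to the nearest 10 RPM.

r = 40 mm = 4.0 cm
Current RCF = 11.18 × 4 × (7.719)² = 11.18 × 4 × 59.582961 ≈ 2,664.6 × g
Target RCF = 2,664.6 − 1,300 = 1,364.6 × g
(N/1000)² = 1,364.6 / 44.72 = 30.51431
N = 1000 × √30.51431 ≈ 5,524.0

N₂ ≈ 5520 RPM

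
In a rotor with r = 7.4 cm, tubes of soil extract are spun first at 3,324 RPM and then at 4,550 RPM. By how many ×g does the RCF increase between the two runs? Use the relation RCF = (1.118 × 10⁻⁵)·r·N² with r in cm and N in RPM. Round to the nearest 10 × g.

RCF₁ = 1.118 × 10⁻⁵ × 7.4 × (3324)² = 1.118 × 10⁻⁵ × 7.4 × 11,048,976 ≈ 914.1 × g
RCF₂ = 1.118 × 10⁻⁵ × 7.4 × (4550)² = 1.118 × 10⁻⁵ × 7.4 × 20,702,500 ≈ 1,712.8 × g
Increase = 1,712.8 − 914.1 = 798.7

≈ 800 ×g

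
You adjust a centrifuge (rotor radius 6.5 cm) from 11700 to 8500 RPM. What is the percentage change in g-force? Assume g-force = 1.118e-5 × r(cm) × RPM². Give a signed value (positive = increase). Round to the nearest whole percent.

RCF ∝ N², so the ratio is (8500/11700)² = (0.726496)² = 0.5278.
Change = 0.5278 − 1 = -0.4722 → -47.2%.

-47%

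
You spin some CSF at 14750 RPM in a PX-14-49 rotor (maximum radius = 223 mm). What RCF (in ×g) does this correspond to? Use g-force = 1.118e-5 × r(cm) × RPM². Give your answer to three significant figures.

RCF ≈ 54200 ×g

r = 223 mm = 22.3 cm
RCF = 1.118 × 10⁻⁵ × 22.3 × (14750)² = 1.118 × 10⁻⁵ × 22.3 × 217,562,500 ≈ 54,241.4 × g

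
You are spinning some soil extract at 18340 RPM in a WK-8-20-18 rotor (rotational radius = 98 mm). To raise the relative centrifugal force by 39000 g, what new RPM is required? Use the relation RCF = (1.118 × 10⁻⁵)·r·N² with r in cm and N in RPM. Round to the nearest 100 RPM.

26300 RPM

r = 98 mm = 9.8 cm
Current RCF = 1.118 × 10⁻⁵ × 9.8 × (18340)² = 1.118 × 10⁻⁵ × 9.8 × 336,355,600 ≈ 36,852.5 × g
Target RCF = 36,852.5 + 39,000 = 75,852.5 × g
N² = 75,852.5 / (10.9564 × 10⁻⁵) = 692,312,256
N ≈ √692,312,256 ≈ 26,311.8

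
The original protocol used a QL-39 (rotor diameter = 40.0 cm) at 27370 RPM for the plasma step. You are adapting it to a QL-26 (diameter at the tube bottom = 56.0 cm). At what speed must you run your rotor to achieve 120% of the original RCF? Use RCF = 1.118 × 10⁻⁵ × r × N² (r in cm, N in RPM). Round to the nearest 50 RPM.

≈ 25350 RPM

Original rotor: r = 40.0 / 2 = 20 cm
RCF_original = 1.118 × 10⁻⁵ × 20 × (27370)² = 1.118 × 10⁻⁵ × 20 × 749,116,900 ≈ 167,502.5 × g
Target RCF = 1.2 × 167,502.5 ≈ 201,003 × g
Your rotor: r = 56.0 / 2 = 28 cm
201,003 = 1.118 × 10⁻⁵ × 28 × N²
N² = 201,003 / (31.304 × 10⁻⁵) = 642,100,051
N ≈ √642,100,051 ≈ 25,339.7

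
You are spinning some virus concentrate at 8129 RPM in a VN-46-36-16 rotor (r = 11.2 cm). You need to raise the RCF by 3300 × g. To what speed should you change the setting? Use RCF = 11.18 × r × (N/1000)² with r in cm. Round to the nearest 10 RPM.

N₂ ≈ 9610 RPM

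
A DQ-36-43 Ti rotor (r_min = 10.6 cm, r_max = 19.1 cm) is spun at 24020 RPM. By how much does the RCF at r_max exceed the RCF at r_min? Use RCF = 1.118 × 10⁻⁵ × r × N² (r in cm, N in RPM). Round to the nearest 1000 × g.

55000 × g

RCF_max = 1.118 × 10⁻⁵ × 19.1 × (24020)² = 1.118 × 10⁻⁵ × 19.1 × 576,960,400 ≈ 123,203 × g
RCF_min = 1.118 × 10⁻⁵ × 10.6 × (24020)² = 1.118 × 10⁻⁵ × 10.6 × 576,960,400 ≈ 68,374.4 × g
ΔRCF = 123,203 − 68,374.4 = 54,828.6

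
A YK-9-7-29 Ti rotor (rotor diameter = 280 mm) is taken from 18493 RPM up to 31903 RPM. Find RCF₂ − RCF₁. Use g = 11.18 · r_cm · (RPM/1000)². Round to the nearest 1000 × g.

≈ 106000 g

r = 280 mm / 2 = 140 mm = 14 cm
RCF₁ = 11.18 × 14 × (18.493)² = 11.18 × 14 × 341.991049 ≈ 53,528.4 × g
RCF₂ = 11.18 × 14 × (31.903)² = 11.18 × 14 × 1,017.801409 ≈ 159,306.3 × g
Increase = 159,306.3 − 53,528.4 = 105,777.9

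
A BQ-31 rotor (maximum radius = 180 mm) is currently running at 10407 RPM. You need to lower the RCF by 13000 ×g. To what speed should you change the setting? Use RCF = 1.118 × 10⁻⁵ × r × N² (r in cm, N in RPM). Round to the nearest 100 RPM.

r = 180 mm = 18.0 cm
Current RCF = 1.118 × 10⁻⁵ × 18 × (10407)² = 1.118 × 10⁻⁵ × 18 × 108,305,649 ≈ 21,795.4 × g
Target RCF = 21,795.4 − 13,000 = 8,795.4 × g
N² = 8,795.4 / (20.124 × 10⁻⁵) = 43,706,023
N ≈ √43,706,023 ≈ 6,611.1

N₂ ≈ 6600 RPM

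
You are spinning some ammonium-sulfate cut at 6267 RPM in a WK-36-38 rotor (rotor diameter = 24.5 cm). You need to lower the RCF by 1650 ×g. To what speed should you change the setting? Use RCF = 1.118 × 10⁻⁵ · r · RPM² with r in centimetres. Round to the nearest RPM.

r = 24.5 / 2 = 12.25 cm
Current RCF = 1.118 × 10⁻⁵ × 12.25 × (6267)² = 1.118 × 10⁻⁵ × 12.25 × 39,275,289 ≈ 5,378.9 × g
Target RCF = 5,378.9 − 1,650 = 3,728.9 × g
N² = 3,728.9 / (13.6955 × 10⁻⁵) = 27,227,191
N ≈ √27,227,191 ≈ 5,218.0

N₂ ≈ 5218 RPM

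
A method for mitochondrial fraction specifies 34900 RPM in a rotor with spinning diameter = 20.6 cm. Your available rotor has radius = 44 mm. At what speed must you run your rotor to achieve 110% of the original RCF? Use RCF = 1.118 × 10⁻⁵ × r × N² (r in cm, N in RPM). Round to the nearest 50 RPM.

≈ 56000 RPM

Original rotor: r = 20.6 / 2 = 10.3 cm
RCF = 1.118 × 10⁻⁵ × r × N²
RCF_original = 1.118 × 10⁻⁵ × 10.3 × (34900)² = 1.118 × 10⁻⁵ × 10.3 × 1,218,010,000 ≈ 140,258.7 × g
Target RCF = 1.1 × 140,258.7 ≈ 154,284.6 × g
Your rotor: r = 44 mm = 4.4 cm
154,284.6 = 1.118 × 10⁻⁵ × 4.4 × N²
N² = 154,284.6 / (4.9192 × 10⁻⁵) = 3,136,375,833
N ≈ √3,136,375,833 ≈ 56,003.4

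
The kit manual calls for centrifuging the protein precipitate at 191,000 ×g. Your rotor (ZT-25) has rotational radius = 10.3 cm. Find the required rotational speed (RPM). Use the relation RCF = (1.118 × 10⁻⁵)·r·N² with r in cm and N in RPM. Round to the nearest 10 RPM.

N ≈ 40730 RPM

191,000 = 1.118 × 10⁻⁵ × 10.3 × N²
N² = 191,000 / (11.5154 × 10⁻⁵) = 1,658,648,419
N ≈ √1,658,648,419 ≈ 40,726.5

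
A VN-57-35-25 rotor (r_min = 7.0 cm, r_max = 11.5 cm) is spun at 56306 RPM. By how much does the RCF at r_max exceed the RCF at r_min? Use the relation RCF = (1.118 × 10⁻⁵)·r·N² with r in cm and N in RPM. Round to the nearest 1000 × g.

RCF_max = 1.118 × 10⁻⁵ × 11.5 × (56306)² = 1.118 × 10⁻⁵ × 11.5 × 3,170,365,636 ≈ 407,613.9 × g
RCF_min = 1.118 × 10⁻⁵ × 7 × (56306)² = 1.118 × 10⁻⁵ × 7 × 3,170,365,636 ≈ 248,112.8 × g
ΔRCF = 407,613.9 − 248,112.8 = 159,501.1

160000 ×g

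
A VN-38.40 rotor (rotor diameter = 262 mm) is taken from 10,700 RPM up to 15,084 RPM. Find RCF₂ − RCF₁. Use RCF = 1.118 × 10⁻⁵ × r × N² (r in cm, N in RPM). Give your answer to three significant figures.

r = 262 mm / 2 = 131 mm = 13.1 cm
RCF₁ = 1.118 × 10⁻⁵ × 13.1 × (10700)² = 1.118 × 10⁻⁵ × 13.1 × 114,490,000 ≈ 16,768 × g
RCF₂ = 1.118 × 10⁻⁵ × 13.1 × (15084)² = 1.118 × 10⁻⁵ × 13.1 × 227,527,056 ≈ 33,323.2 × g
Increase = 33,323.2 − 16,768 = 16,555.2

16600 × g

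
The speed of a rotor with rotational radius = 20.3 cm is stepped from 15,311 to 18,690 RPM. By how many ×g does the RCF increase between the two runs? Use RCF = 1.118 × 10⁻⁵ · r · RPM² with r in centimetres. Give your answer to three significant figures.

26100 ×g

RCF₁ = 1.118 × 10⁻⁵ × 20.3 × (15311)² = 1.118 × 10⁻⁵ × 20.3 × 234,426,721 ≈ 53,204.1 × g
RCF₂ = 1.118 × 10⁻⁵ × 20.3 × (18690)² = 1.118 × 10⁻⁵ × 20.3 × 349,316,100 ≈ 79,278.7 × g
Increase = 79,278.7 − 53,204.1 = 26,074.6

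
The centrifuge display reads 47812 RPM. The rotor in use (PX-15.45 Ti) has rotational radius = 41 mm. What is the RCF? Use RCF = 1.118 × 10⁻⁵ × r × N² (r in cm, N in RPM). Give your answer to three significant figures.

RCF ≈ 105000 × g

r = 41 mm = 4.1 cm
RCF = 1.118 × 10⁻⁵ × 4.1 × (47812)² = 1.118 × 10⁻⁵ × 4.1 × 2,285,987,344 ≈ 104,785.1 × g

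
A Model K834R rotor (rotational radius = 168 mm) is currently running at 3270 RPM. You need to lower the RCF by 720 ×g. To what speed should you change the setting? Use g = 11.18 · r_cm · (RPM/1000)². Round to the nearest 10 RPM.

2620 RPM

r = 168 mm = 16.8 cm
Current RCF = 11.18 × 16.8 × (3.27)² = 11.18 × 16.8 × 10.6929 ≈ 2,008.4 × g
Target RCF = 2,008.4 − 720 = 1,288.4 × g
(N/1000)² = 1,288.4 / 187.824 = 6.859613
N = 1000 × √6.859613 ≈ 2,619.1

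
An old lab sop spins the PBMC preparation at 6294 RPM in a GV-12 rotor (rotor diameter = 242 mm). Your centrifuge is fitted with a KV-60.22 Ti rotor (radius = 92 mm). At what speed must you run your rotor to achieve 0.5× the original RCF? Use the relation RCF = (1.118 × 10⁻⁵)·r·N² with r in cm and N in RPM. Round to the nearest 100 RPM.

≈ 5100 RPM

Original rotor: r = 242 mm / 2 = 121 mm = 12.1 cm
RCF_original = 1.118 × 10⁻⁵ × 12.1 × (6294)² = 1.118 × 10⁻⁵ × 12.1 × 39,614,436 ≈ 5,359 × g
Target RCF = 0.5 × 5,359 ≈ 2,679.5 × g
Your rotor: r = 92 mm = 9.2 cm
2,679.5 = 1.118 × 10⁻⁵ × 9.2 × N²
N² = 2,679.5 / (10.2856 × 10⁻⁵) = 26,050,984
N ≈ √26,050,984 ≈ 5,104.0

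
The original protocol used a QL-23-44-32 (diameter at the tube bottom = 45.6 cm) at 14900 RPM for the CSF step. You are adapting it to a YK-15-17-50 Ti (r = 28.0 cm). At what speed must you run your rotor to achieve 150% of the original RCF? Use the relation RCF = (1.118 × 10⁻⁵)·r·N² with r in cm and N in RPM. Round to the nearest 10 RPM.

Original rotor: r = 45.6 / 2 = 22.8 cm
RCF_original = 1.118 × 10⁻⁵ × 22.8 × (14900)² = 1.118 × 10⁻⁵ × 22.8 × 222,010,000 ≈ 56,591.2 × g
Target RCF = 1.5 × 56,591.2 ≈ 84,886.8 × g
84,886.8 = 1.118 × 10⁻⁵ × 28 × N²
N² = 84,886.8 / (31.304 × 10⁻⁵) = 271,169,180
N ≈ √271,169,180 ≈ 16,467.2

≈ 16470 RPM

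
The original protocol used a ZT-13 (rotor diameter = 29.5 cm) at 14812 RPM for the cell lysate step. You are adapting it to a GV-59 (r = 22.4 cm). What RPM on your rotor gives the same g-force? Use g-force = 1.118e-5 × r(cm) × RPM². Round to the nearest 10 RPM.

Original rotor: r = 29.5 / 2 = 14.75 cm
RCF_original = 1.118 × 10⁻⁵ × 14.75 × (14812)² = 1.118 × 10⁻⁵ × 14.75 × 219,395,344 ≈ 36,179.4 × g
36,179.4 = 1.118 × 10⁻⁵ × 22.4 × N²
N² = 36,179.4 / (25.0432 × 10⁻⁵) = 144,467,959
N ≈ √144,467,959 ≈ 12,019.5

≈ 12020 RPM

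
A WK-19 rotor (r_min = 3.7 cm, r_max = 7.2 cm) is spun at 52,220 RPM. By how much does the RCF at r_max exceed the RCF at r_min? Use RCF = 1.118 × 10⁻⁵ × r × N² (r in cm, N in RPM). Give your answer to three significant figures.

107000 x g

ΔRCF = 1.118 × 10⁻⁵ × (r_max − r_min) × N² = 1.118 × 10⁻⁵ × 3.5 × 2,726,928,400 ≈ 106,704.7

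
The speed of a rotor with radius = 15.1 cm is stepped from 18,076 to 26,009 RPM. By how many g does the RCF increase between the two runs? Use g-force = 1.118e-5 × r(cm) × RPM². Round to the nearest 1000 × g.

≈ 59000 g

RCF₁ = 1.118 × 10⁻⁵ × 15.1 × (18076)² = 1.118 × 10⁻⁵ × 15.1 × 326,741,776 ≈ 55,159.9 × g
RCF₂ = 1.118 × 10⁻⁵ × 15.1 × (26009)² = 1.118 × 10⁻⁵ × 15.1 × 676,468,081 ≈ 114,200 × g
Increase = 114,200 − 55,159.9 = 59,040.1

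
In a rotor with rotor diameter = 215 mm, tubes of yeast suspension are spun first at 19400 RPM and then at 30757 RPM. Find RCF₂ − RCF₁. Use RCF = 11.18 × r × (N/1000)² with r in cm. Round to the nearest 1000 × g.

68000 × g

r = 215 mm / 2 = 107.5 mm = 10.75 cm
RCF₁ = 11.18 × 10.75 × (19.4)² = 11.18 × 10.75 × 376.36 ≈ 45,232.8 × g
RCF₂ = 11.18 × 10.75 × (30.757)² = 11.18 × 10.75 × 945.993049 ≈ 113,694.2 × g
Increase = 113,694.2 − 45,232.8 = 68,461.4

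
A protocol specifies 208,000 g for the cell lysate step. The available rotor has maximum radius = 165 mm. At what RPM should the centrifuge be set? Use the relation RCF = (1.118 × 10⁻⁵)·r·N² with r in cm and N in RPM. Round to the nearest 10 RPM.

r = 165 mm = 16.5 cm
208,000 = 1.118 × 10⁻⁵ × 16.5 × N²
N² = 208,000 / (18.447 × 10⁻⁵) = 1,127,554,616
N ≈ √1,127,554,616 ≈ 33,579.1

33580 RPM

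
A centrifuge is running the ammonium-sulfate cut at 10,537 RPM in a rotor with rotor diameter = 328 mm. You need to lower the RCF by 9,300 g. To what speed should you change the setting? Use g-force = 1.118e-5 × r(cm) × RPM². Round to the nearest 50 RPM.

r = 328 mm / 2 = 164 mm = 16.4 cm
Current RCF = 1.118 × 10⁻⁵ × 16.4 × (10537)² = 1.118 × 10⁻⁵ × 16.4 × 111,028,369 ≈ 20,357.3 × g
Target RCF = 20,357.3 − 9,300 = 11,057.3 × g
N² = 11,057.3 / (18.3352 × 10⁻⁵) = 60,306,405
N ≈ √60,306,405 ≈ 7,765.7

≈ 7750 RPM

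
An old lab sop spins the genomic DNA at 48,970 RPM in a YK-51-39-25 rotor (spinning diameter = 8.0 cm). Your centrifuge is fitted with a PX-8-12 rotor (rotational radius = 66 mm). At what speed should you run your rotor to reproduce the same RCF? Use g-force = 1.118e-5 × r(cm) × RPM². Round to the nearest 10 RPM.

≈ 38120 RPM

Original rotor: r = 8.0 / 2 = 4 cm
RCF_original = 1.118 × 10⁻⁵ × 4 × (48970)² = 1.118 × 10⁻⁵ × 4 × 2,398,060,900 ≈ 107,241.3 × g
Your rotor: r = 66 mm = 6.6 cm
107,241.3 = 1.118 × 10⁻⁵ × 6.6 × N²
N² = 107,241.3 / (7.3788 × 10⁻⁵) = 1,453,370,467
N ≈ √1,453,370,467 ≈ 38,123.1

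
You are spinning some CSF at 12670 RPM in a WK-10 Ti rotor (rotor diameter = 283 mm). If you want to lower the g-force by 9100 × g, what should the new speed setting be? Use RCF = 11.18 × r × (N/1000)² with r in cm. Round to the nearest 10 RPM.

≈ 10150 RPM

r = 283 mm / 2 = 141.5 mm = 14.15 cm
Current RCF = 11.18 × 14.15 × (12.67)² = 11.18 × 14.15 × 160.5289 ≈ 25,395.2 × g
Target RCF = 25,395.2 − 9,100 = 16,295.2 × g
(N/1000)² = 16,295.2 / 158.197 = 103.0057
N = 1000 × √103.0057 ≈ 10,149.2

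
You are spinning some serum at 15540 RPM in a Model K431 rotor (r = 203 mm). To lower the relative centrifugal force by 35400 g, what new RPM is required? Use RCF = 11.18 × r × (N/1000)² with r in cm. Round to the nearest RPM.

N₂ ≈ 9247 RPM

r = 203 mm = 20.3 cm
Current RCF = 11.18 × 20.3 × (15.54)² = 11.18 × 20.3 × 241.4916 ≈ 54,807.5 × g
Target RCF = 54,807.5 − 35,400 = 19,407.5 × g
(N/1000)² = 19,407.5 / 226.954 = 85.51292
N = 1000 × √85.51292 ≈ 9,247.3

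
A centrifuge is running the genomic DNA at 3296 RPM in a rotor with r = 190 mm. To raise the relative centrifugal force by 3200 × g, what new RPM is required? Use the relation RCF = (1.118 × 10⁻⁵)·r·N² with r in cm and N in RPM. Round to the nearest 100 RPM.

5100 RPM

r = 190 mm = 19.0 cm
Current RCF = 1.118 × 10⁻⁵ × 19 × (3296)² = 1.118 × 10⁻⁵ × 19 × 10,863,616 ≈ 2,307.6 × g
Target RCF = 2,307.6 + 3,200 = 5,507.6 × g
N² = 5,507.6 / (21.242 × 10⁻⁵) = 25,927,879
N ≈ √25,927,879 ≈ 5,091.9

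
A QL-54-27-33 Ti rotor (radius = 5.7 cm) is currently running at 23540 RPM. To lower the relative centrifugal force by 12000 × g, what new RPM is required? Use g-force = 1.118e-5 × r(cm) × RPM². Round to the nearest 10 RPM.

≈ 19130 RPM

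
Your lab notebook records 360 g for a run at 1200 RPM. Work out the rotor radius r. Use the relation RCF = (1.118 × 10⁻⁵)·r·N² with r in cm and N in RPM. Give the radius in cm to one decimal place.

360 = 1.118 × 10⁻⁵ × r × (1200)²
r = 360 / (1.118 × 10⁻⁵ × 1,440,000) = 360 / 16.0992 ≈ 22.361 cm

≈ 22.4 cm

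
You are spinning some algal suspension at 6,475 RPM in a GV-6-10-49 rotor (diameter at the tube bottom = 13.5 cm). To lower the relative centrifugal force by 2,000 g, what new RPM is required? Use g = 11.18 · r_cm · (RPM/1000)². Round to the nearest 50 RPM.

3950 RPM

r = 13.5 / 2 = 6.75 cm
Current RCF = 11.18 × 6.75 × (6.475)² = 11.18 × 6.75 × 41.925625 ≈ 3,163.9 × g
Target RCF = 3,163.9 − 2,000 = 1,163.9 × g
(N/1000)² = 1,163.9 / 75.465 = 15.42304
N = 1000 × √15.42304 ≈ 3,927.2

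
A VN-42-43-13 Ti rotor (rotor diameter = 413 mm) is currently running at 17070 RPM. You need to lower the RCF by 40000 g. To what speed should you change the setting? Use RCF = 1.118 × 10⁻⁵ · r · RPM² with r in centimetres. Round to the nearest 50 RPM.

r = 413 mm / 2 = 206.5 mm = 20.65 cm
Current RCF = 1.118 × 10⁻⁵ × 20.65 × (17070)² = 1.118 × 10⁻⁵ × 20.65 × 291,384,900 ≈ 67,271.2 × g
Target RCF = 67,271.2 − 40,000 = 27,271.2 × g
N² = 27,271.2 / (23.0867 × 10⁻⁵) = 118,125,154
N ≈ √118,125,154 ≈ 10,868.5

≈ 10850 RPM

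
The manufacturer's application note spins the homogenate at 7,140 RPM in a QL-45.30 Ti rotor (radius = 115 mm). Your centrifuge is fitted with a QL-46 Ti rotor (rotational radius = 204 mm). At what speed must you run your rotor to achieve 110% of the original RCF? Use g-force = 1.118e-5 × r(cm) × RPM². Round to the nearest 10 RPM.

Original rotor: r = 115 mm = 11.5 cm
RCF_original = 1.118 × 10⁻⁵ × 11.5 × (7140)² = 1.118 × 10⁻⁵ × 11.5 × 50,979,600 ≈ 6,554.4 × g
Target RCF = 1.1 × 6,554.4 ≈ 7,209.8 × g
Your rotor: r = 204 mm = 20.4 cm
7,209.8 = 1.118 × 10⁻⁵ × 20.4 × N²
N² = 7,209.8 / (22.8072 × 10⁻⁵) = 31,611,947
N ≈ √31,611,947 ≈ 5,622.5

≈ 5620 RPM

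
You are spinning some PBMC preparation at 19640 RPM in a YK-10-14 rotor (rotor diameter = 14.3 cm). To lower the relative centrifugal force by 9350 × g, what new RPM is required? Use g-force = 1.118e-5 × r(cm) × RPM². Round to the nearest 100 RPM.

16400 RPM

r = 14.3 / 2 = 7.15 cm
Current RCF = 1.118 × 10⁻⁵ × 7.15 × (19640)² = 1.118 × 10⁻⁵ × 7.15 × 385,729,600 ≈ 30,834.1 × g
Target RCF = 30,834.1 − 9,350 = 21,484.1 × g
N² = 21,484.1 / (7.9937 × 10⁻⁵) = 268,762,901
N ≈ √268,762,901 ≈ 16,394.0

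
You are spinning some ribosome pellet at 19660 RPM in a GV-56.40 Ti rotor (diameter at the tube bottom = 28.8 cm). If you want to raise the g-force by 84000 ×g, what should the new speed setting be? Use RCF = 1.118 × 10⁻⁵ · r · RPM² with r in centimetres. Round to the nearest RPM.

≈ 30138 RPM

r = 28.8 / 2 = 14.4 cm
Current RCF = 1.118 × 10⁻⁵ × 14.4 × (19660)² = 1.118 × 10⁻⁵ × 14.4 × 386,515,600 ≈ 62,225.9 × g
Target RCF = 62,225.9 + 84,000 = 146,225.9 × g
N² = 146,225.9 / (16.0992 × 10⁻⁵) = 908,280,536
N ≈ √908,280,536 ≈ 30,137.7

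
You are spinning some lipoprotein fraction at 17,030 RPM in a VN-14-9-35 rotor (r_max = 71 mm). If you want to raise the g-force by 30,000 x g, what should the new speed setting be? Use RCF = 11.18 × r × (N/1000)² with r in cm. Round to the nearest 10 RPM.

≈ 25840 RPM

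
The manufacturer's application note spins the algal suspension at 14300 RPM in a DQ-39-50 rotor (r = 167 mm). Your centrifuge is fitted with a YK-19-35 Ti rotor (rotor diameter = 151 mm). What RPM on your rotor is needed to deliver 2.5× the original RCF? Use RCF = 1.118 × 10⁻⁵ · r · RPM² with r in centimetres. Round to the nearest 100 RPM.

Original rotor: r = 167 mm = 16.7 cm
RCF_original = 1.118 × 10⁻⁵ × 16.7 × (14300)² = 1.118 × 10⁻⁵ × 16.7 × 204,490,000 ≈ 38,179.5 × g
Target RCF = 2.5 × 38,179.5 ≈ 95,448.8 × g
Your rotor: r = 151 mm / 2 = 75.5 mm = 7.55 cm
95,448.8 = 1.118 × 10⁻⁵ × 7.55 × N²
N² = 95,448.8 / (8.4409 × 10⁻⁵) = 1,130,789,371
N ≈ √1,130,789,371 ≈ 33,627.2

≈ 33600 RPM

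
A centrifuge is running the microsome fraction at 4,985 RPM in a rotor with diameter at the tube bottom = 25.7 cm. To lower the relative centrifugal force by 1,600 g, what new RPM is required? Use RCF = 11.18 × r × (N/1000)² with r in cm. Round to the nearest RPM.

r = 25.7 / 2 = 12.85 cm
Current RCF = 11.18 × 12.85 × (4.985)² = 11.18 × 12.85 × 24.850225 ≈ 3,570.1 × g
Target RCF = 3,570.1 − 1,600 = 1,970.1 × g
(N/1000)² = 1,970.1 / 143.663 = 13.71334
N = 1000 × √13.71334 ≈ 3,703.2

≈ 3703 RPM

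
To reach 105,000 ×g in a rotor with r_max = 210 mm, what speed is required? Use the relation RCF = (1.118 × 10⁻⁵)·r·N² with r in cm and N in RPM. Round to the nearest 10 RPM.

≈ 21150 RPM

r = 210 mm = 21.0 cm
105,000 = 1.118 × 10⁻⁵ × 21 × N²
N² = 105,000 / (23.478 × 10⁻⁵) = 447,227,191
N ≈ √447,227,191 ≈ 21,147.7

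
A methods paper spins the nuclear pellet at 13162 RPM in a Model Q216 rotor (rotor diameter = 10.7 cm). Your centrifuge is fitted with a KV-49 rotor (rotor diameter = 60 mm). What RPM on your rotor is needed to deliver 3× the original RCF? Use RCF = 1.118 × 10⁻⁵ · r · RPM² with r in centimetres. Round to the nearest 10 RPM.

Original rotor: r = 10.7 / 2 = 5.35 cm
RCF = 1.118 × 10⁻⁵ × r × N²
RCF_original = 1.118 × 10⁻⁵ × 5.35 × (13162)² = 1.118 × 10⁻⁵ × 5.35 × 173,238,244 ≈ 10,361.9 × g
Target RCF = 3 × 10,361.9 ≈ 31,085.7 × g
Your rotor: r = 60 mm / 2 = 30 mm = 3 cm
31,085.7 = 1.118 × 10⁻⁵ × 3 × N²
N² = 31,085.7 / (3.354 × 10⁻⁵) = 926,824,687
N ≈ √926,824,687 ≈ 30,443.8

30440 RPM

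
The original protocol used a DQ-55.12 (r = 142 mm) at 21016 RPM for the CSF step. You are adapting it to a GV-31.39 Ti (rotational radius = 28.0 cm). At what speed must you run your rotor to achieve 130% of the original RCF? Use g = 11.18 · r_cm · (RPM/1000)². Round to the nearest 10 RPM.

≈ 17060 RPM

Original rotor: r = 142 mm = 14.2 cm
RCF_original = 11.18 × 14.2 × (21.016)² = 11.18 × 14.2 × 441.672256 ≈ 70,118.1 × g
Target RCF = 1.3 × 70,118.1 ≈ 91,153.5 × g
91,153.5 = 11.18 × 28 × (N/1000)²
(N/1000)² = 91,153.5 / 313.04 = 291.188
N = 1000 × √291.188 ≈ 17,064.2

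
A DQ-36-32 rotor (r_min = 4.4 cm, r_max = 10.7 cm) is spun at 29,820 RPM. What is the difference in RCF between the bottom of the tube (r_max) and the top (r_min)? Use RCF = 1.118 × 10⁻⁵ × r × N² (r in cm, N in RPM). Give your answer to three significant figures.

≈ 62600 g

RCF_max = 1.118 × 10⁻⁵ × 10.7 × (29820)² = 1.118 × 10⁻⁵ × 10.7 × 889,232,400 ≈ 106,375.3 × g
RCF_min = 1.118 × 10⁻⁵ × 4.4 × (29820)² = 1.118 × 10⁻⁵ × 4.4 × 889,232,400 ≈ 43,743.1 × g
ΔRCF = 106,375.3 − 43,743.1 = 62,632.2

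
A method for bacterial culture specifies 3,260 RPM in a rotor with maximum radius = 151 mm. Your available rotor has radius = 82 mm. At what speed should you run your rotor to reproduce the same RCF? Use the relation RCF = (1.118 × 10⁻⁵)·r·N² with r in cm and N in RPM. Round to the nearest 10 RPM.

4420 RPM

Original rotor: r = 151 mm = 15.1 cm
RCF = 1.118 × 10⁻⁵ × r × N²
RCF_original = 1.118 × 10⁻⁵ × 15.1 × (3260)² = 1.118 × 10⁻⁵ × 15.1 × 10,627,600 ≈ 1,794.1 × g
Your rotor: r = 82 mm = 8.2 cm
1,794.1 = 1.118 × 10⁻⁵ × 8.2 × N²
N² = 1,794.1 / (9.1676 × 10⁻⁵) = 19,570,007
N ≈ √19,570,007 ≈ 4,423.8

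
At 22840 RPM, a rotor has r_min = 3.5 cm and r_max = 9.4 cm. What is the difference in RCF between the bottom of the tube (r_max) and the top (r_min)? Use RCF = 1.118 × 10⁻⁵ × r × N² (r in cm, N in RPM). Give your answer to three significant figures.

ΔRCF = 1.118 × 10⁻⁵ × (r_max − r_min) × N² = 1.118 × 10⁻⁵ × 5.9 × 521,665,600 ≈ 34,410.1

≈ 34400 g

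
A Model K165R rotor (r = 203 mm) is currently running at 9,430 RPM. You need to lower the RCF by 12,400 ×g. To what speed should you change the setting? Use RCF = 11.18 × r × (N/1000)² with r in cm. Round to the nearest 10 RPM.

r = 203 mm = 20.3 cm
Current RCF = 11.18 × 20.3 × (9.43)² = 11.18 × 20.3 × 88.9249 ≈ 20,181.9 × g
Target RCF = 20,181.9 − 12,400 = 7,781.9 × g
(N/1000)² = 7,781.9 / 226.954 = 34.28845
N = 1000 × √34.28845 ≈ 5,855.6

N₂ ≈ 5860 RPM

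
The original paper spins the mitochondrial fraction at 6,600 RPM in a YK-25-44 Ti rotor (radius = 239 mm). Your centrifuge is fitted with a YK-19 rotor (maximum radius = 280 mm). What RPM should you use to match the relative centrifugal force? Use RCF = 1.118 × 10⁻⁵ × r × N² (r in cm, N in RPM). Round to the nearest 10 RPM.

≈ 6100 RPM

Original rotor: r = 239 mm = 23.9 cm
RCF = 1.118 × 10⁻⁵ × r × N²
RCF_original = 1.118 × 10⁻⁵ × 23.9 × (6600)² = 1.118 × 10⁻⁵ × 23.9 × 43,560,000 ≈ 11,639.3 × g
Your rotor: r = 280 mm = 28.0 cm
11,639.3 = 1.118 × 10⁻⁵ × 28 × N²
N² = 11,639.3 / (31.304 × 10⁻⁵) = 37,181,510
N ≈ √37,181,510 ≈ 6,097.7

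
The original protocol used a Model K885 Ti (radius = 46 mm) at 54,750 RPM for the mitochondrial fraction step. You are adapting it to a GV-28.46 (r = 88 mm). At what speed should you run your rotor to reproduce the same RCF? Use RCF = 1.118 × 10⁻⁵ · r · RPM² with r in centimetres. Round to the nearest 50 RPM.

≈ 39600 RPM

Original rotor: r = 46 mm = 4.6 cm
RCF_original = 1.118 × 10⁻⁵ × 4.6 × (54750)² = 1.118 × 10⁻⁵ × 4.6 × 2,997,562,500 ≈ 154,158.6 × g
Your rotor: r = 88 mm = 8.8 cm
154,158.6 = 1.118 × 10⁻⁵ × 8.8 × N²
N² = 154,158.6 / (9.8384 × 10⁻⁵) = 1,566,907,221
N ≈ √1,566,907,221 ≈ 39,584.2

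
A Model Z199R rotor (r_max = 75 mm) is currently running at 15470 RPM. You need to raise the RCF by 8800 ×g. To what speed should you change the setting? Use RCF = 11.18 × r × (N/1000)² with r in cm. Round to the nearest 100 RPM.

r = 75 mm = 7.5 cm
Current RCF = 11.18 × 7.5 × (15.47)² = 11.18 × 7.5 × 239.3209 ≈ 20,067.1 × g
Target RCF = 20,067.1 + 8,800 = 28,867.1 × g
(N/1000)² = 28,867.1 / 83.85 = 344.2707
N = 1000 × √344.2707 ≈ 18,554.5

N₂ ≈ 18600 RPM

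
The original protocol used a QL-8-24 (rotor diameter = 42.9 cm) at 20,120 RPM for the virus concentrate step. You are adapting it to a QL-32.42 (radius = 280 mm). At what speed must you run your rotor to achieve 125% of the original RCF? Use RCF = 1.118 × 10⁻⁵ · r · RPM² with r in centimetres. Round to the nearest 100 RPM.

≈ 19700 RPM

Original rotor: r = 42.9 / 2 = 21.45 cm
RCF_original = 1.118 × 10⁻⁵ × 21.45 × (20120)² = 1.118 × 10⁻⁵ × 21.45 × 404,814,400 ≈ 97,078.9 × g
Target RCF = 1.25 × 97,078.9 ≈ 121,348.6 × g
Your rotor: r = 280 mm = 28.0 cm
121,348.6 = 1.118 × 10⁻⁵ × 28 × N²
N² = 121,348.6 / (31.304 × 10⁻⁵) = 387,645,668
N ≈ √387,645,668 ≈ 19,688.7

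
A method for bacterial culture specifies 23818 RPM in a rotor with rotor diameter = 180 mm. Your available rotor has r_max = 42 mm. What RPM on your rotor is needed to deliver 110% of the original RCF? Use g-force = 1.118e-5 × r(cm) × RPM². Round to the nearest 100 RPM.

36600 RPM

Original rotor: r = 180 mm / 2 = 90 mm = 9 cm
RCF_original = 1.118 × 10⁻⁵ × 9 × (23818)² = 1.118 × 10⁻⁵ × 9 × 567,297,124 ≈ 57,081.4 × g
Target RCF = 1.1 × 57,081.4 ≈ 62,789.5 × g
Your rotor: r = 42 mm = 4.2 cm
62,789.5 = 1.118 × 10⁻⁵ × 4.2 × N²
N² = 62,789.5 / (4.6956 × 10⁻⁵) = 1,337,198,654
N ≈ √1,337,198,654 ≈ 36,567.7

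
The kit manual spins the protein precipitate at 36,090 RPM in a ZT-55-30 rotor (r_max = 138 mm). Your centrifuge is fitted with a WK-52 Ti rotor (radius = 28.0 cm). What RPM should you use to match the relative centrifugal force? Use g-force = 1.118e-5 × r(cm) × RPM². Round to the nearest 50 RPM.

Original rotor: r = 138 mm = 13.8 cm
RCF = 1.118 × 10⁻⁵ × r × N²
RCF_original = 1.118 × 10⁻⁵ × 13.8 × (36090)² = 1.118 × 10⁻⁵ × 13.8 × 1,302,488,100 ≈ 200,953.1 × g
200,953.1 = 1.118 × 10⁻⁵ × 28 × N²
N² = 200,953.1 / (31.304 × 10⁻⁵) = 641,940,647
N ≈ √641,940,647 ≈ 25,336.5

25350 RPM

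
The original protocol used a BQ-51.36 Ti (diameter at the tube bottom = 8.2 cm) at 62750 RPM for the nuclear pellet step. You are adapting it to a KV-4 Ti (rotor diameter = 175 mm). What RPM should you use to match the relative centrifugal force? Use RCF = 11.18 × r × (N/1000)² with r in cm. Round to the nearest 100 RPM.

≈ 43000 RPM

Original rotor: r = 8.2 / 2 = 4.1 cm
RCF = 11.18 × r × (N/1000)²
RCF_original = 11.18 × 4.1 × (62.75)² = 11.18 × 4.1 × 3,937.5625 ≈ 180,490 × g
Your rotor: r = 175 mm / 2 = 87.5 mm = 8.75 cm
180,490 = 11.18 × 8.75 × (N/1000)²
(N/1000)² = 180,490 / 97.825 = 1845.029
N = 1000 × √1845.029 ≈ 42,953.8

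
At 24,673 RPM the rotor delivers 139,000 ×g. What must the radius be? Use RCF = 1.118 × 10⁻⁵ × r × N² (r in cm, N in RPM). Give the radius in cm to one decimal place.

20.4 cm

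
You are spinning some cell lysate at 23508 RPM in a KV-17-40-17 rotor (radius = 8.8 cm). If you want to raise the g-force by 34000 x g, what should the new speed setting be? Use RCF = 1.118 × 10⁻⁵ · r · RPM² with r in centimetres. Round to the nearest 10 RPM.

29970 RPM

Current RCF = 1.118 × 10⁻⁵ × 8.8 × (23508)² = 1.118 × 10⁻⁵ × 8.8 × 552,626,064 ≈ 54,369.6 × g
Target RCF = 54,369.6 + 34,000 = 88,369.6 × g
N² = 88,369.6 / (9.8384 × 10⁻⁵) = 898,211,091
N ≈ √898,211,091 ≈ 29,970.2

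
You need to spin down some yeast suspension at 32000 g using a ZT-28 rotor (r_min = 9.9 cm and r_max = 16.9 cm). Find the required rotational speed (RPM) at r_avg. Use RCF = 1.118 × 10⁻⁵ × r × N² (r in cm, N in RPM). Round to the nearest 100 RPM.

14600 RPM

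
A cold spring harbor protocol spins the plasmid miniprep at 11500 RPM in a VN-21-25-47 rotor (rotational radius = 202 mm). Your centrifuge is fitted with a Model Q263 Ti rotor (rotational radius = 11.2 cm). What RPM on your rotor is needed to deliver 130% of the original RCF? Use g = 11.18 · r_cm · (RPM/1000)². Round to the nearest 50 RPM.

≈ 17600 RPM

Original rotor: r = 202 mm = 20.2 cm
RCF_original = 11.18 × 20.2 × (11.5)² = 11.18 × 20.2 × 132.25 ≈ 29,866.8 × g
Target RCF = 1.3 × 29,866.8 ≈ 38,826.8 × g
38,826.8 = 11.18 × 11.2 × (N/1000)²
(N/1000)² = 38,826.8 / 125.216 = 310.0786
N = 1000 × √310.0786 ≈ 17,609.0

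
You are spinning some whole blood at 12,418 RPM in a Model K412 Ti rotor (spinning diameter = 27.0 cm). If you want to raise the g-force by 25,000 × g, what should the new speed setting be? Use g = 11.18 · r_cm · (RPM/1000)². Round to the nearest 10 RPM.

r = 27.0 / 2 = 13.5 cm
Current RCF = 11.18 × 13.5 × (12.418)² = 11.18 × 13.5 × 154.206724 ≈ 23,274.4 × g
Target RCF = 23,274.4 + 25,000 = 48,274.4 × g
(N/1000)² = 48,274.4 / 150.93 = 319.8463
N = 1000 × √319.8463 ≈ 17,884.2

N₂ ≈ 17880 RPM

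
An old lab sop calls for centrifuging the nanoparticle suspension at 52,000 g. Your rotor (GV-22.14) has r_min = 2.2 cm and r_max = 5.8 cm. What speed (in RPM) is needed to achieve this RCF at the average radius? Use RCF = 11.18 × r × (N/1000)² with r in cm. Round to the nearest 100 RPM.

34100 RPM

r_avg = (2.2 + 5.8) / 2 = 4 cm
52,000 = 11.18 × 4 × (N/1000)²
(N/1000)² = 52,000 / 44.72 = 1162.791
N = 1000 × √1162.791 ≈ 34,099.7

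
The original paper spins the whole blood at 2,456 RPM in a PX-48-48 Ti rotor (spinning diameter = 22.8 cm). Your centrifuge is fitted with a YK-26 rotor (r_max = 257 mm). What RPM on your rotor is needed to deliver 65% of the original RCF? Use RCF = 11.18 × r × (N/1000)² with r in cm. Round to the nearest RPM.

≈ 1319 RPM

Original rotor: r = 22.8 / 2 = 11.4 cm
RCF = 11.18 × r × (N/1000)²
RCF_original = 11.18 × 11.4 × (2.456)² = 11.18 × 11.4 × 6.031936 ≈ 768.8 × g
Target RCF = 0.65 × 768.8 ≈ 499.7 × g
Your rotor: r = 257 mm = 25.7 cm
499.7 = 11.18 × 25.7 × (N/1000)²
(N/1000)² = 499.7 / 287.326 = 1.73914
N = 1000 × √1.73914 ≈ 1,318.8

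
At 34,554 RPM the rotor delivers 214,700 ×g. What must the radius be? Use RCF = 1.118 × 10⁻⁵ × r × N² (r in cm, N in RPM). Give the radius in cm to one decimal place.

16.1 cm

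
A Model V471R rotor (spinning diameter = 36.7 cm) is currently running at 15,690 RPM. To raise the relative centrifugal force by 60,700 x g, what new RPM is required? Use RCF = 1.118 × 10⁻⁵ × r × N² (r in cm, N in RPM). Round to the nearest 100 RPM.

r = 36.7 / 2 = 18.35 cm
Current RCF = 1.118 × 10⁻⁵ × 18.35 × (15690)² = 1.118 × 10⁻⁵ × 18.35 × 246,176,100 ≈ 50,503.8 × g
Target RCF = 50,503.8 + 60,700 = 111,203.8 × g
N² = 111,203.8 / (20.5153 × 10⁻⁵) = 542,053,004
N ≈ √542,053,004 ≈ 23,282.0

N₂ ≈ 23300 RPM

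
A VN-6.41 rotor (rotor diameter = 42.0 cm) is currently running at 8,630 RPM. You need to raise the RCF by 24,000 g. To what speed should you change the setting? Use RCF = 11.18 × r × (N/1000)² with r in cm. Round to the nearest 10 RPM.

r = 42.0 / 2 = 21 cm
Current RCF = 11.18 × 21 × (8.63)² = 11.18 × 21 × 74.4769 ≈ 17,485.7 × g
Target RCF = 17,485.7 + 24,000 = 41,485.7 × g
(N/1000)² = 41,485.7 / 234.78 = 176.7003
N = 1000 × √176.7003 ≈ 13,292.9

N₂ ≈ 13290 RPM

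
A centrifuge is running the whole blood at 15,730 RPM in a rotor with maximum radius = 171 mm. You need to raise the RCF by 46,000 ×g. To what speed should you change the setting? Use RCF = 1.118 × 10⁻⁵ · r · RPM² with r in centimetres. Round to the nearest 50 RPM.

N₂ ≈ 22100 RPM

r = 171 mm = 17.1 cm
Current RCF = 1.118 × 10⁻⁵ × 17.1 × (15730)² = 1.118 × 10⁻⁵ × 17.1 × 247,432,900 ≈ 47,303.7 × g
Target RCF = 47,303.7 + 46,000 = 93,303.7 × g
N² = 93,303.7 / (19.1178 × 10⁻⁵) = 488,046,219
N ≈ √488,046,219 ≈ 22,091.8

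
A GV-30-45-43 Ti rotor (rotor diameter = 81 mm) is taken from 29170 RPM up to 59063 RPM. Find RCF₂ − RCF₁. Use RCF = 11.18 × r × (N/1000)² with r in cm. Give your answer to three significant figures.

≈ 119000 × g

r = 81 mm / 2 = 40.5 mm = 4.05 cm
RCF₁ = 11.18 × 4.05 × (29.17)² = 11.18 × 4.05 × 850.8889 ≈ 38,527.4 × g
RCF₂ = 11.18 × 4.05 × (59.063)² = 11.18 × 4.05 × 3,488.437969 ≈ 157,953 × g
Increase = 157,953 − 38,527.4 = 119,425.6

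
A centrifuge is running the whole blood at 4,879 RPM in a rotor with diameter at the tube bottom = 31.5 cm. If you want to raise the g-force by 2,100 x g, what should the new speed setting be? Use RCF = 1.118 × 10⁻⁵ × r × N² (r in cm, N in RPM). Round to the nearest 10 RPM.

r = 31.5 / 2 = 15.75 cm
Current RCF = 1.118 × 10⁻⁵ × 15.75 × (4879)² = 1.118 × 10⁻⁵ × 15.75 × 23,804,641 ≈ 4,191.6 × g
Target RCF = 4,191.6 + 2,100 = 6,291.6 × g
N² = 6,291.6 / (17.6085 × 10⁻⁵) = 35,730,471
N ≈ √35,730,471 ≈ 5,977.5

N₂ ≈ 5980 RPM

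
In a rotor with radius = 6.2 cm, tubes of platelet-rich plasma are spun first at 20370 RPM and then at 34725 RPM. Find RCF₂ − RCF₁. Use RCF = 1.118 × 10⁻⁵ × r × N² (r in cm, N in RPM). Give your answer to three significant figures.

≈ 54800 × g

RCF₁ = 1.118 × 10⁻⁵ × 6.2 × (20370)² = 1.118 × 10⁻⁵ × 6.2 × 414,936,900 ≈ 28,761.8 × g
RCF₂ = 1.118 × 10⁻⁵ × 6.2 × (34725)² = 1.118 × 10⁻⁵ × 6.2 × 1,205,825,625 ≈ 83,583 × g
Increase = 83,583 − 28,761.8 = 54,821.2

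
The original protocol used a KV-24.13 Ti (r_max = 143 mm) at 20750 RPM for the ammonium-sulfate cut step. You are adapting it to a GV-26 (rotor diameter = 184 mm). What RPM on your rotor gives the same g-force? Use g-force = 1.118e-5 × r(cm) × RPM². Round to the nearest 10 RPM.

Original rotor: r = 143 mm = 14.3 cm
RCF_original = 1.118 × 10⁻⁵ × 14.3 × (20750)² = 1.118 × 10⁻⁵ × 14.3 × 430,562,500 ≈ 68,835.7 × g
Your rotor: r = 184 mm / 2 = 92 mm = 9.2 cm
68,835.7 = 1.118 × 10⁻⁵ × 9.2 × N²
N² = 68,835.7 / (10.2856 × 10⁻⁵) = 669,243,408
N ≈ √669,243,408 ≈ 25,869.7

≈ 25870 RPM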